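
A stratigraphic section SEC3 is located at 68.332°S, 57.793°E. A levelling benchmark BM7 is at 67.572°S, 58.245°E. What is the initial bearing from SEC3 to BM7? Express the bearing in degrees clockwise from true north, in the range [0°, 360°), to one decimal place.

12.8°

Δλ = 0.4520°
y = sin Δλ · cos φ₂ = 0.003010
x = cos φ₁ sin φ₂ − sin φ₁ cos φ₂ cos Δλ = 0.013253
θ = atan2(y, x) = 12.7948° → 12.7948° (mod 360°)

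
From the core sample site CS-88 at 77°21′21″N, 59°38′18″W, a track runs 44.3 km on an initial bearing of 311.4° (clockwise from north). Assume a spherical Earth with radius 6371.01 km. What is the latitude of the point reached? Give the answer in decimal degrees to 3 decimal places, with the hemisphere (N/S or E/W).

77.616°N

CS-88: φ = +77.35583°, λ = -59.63833°
δ = d/R = 44.3/6371.01 = 0.006953 rad
φ₂ = arcsin(sin φ₁ cos δ + cos φ₁ sin δ cos θ)
   = arcsin(0.97575·0.99998 + 0.21890·0.00695·0.66131) = 77.61575°
λ₂ = λ₁ + atan2(sin θ sin δ cos φ₁, cos δ − sin φ₁ sin φ₂) = -61.03188°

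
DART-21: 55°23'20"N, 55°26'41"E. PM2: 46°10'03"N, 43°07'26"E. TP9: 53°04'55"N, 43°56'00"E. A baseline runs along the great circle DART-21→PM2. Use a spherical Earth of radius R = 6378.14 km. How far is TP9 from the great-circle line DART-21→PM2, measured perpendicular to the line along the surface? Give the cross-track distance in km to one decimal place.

402.7 km

DART-21: φ = +55.38889°, λ = +55.44472°
PM2: φ = +46.16750°, λ = +43.12389°
TP9: φ = +53.08194°, λ = +43.93333°
δ₁₃ = central angle DART-21→TP9 = 0.123961 rad  (haversine)
θ₁₃ = bearing DART-21→TP9 = 255.811°,  θ₁₂ = bearing DART-21→PM2 = 225.128°
dₓₜ = R·arcsin(sin δ₁₃ · sin(θ₁₃ − θ₁₂)) = 6378.14·arcsin(0.12364·sin(30.683°)) = 402.685 km
|dₓₜ| = 402.685 km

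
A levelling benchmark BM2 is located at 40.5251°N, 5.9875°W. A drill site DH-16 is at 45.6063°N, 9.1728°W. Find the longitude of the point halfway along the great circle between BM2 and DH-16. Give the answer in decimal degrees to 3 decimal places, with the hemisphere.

Bx = cos φ₂ cos Δλ = 0.698504,  By = cos φ₂ sin Δλ = -0.038873
φₘ = atan2(sin φ₁ + sin φ₂, √((cos φ₁ + Bx)² + By²)) = 43.07673°
λₘ = λ₁ + atan2(By, cos φ₁ + Bx) = -7.51408°

7.514°W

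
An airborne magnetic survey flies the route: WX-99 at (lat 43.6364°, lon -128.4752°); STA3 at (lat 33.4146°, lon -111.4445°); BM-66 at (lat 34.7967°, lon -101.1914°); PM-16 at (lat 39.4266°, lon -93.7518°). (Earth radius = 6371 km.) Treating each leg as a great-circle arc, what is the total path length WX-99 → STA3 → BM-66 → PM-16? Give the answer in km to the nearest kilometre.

WX-99→STA3: c = 0.292115 rad, d = 1861.07 km
STA3→BM-66: c = 0.150053 rad, d = 955.98 km
BM-66→PM-16: c = 0.131264 rad, d = 836.29 km
Total = 1861.07 + 955.98 + 836.29 = 3653.34 km

3653 km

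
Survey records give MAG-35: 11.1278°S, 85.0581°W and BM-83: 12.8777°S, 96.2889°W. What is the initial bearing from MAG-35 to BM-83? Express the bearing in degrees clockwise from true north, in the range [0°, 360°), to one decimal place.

Δλ = -11.2308°
y = sin Δλ · cos φ₂ = -0.189863
x = cos φ₁ sin φ₂ − sin φ₁ cos φ₂ cos Δλ = -0.034140
θ = atan2(y, x) = -100.1935° → 259.8065° (mod 360°)

259.8°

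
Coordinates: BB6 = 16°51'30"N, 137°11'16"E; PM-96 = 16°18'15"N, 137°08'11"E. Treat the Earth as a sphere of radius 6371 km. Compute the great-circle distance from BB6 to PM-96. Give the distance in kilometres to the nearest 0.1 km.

61.9 km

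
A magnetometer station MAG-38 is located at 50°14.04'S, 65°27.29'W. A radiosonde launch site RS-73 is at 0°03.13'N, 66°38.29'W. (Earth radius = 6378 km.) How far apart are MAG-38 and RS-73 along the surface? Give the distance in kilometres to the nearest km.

5599 km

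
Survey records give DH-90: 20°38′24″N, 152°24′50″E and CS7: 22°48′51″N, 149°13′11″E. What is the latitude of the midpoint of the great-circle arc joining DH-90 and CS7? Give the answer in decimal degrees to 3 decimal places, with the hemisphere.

21.735°N

DH-90: φ = +20.64000°, λ = +152.41389°
CS7: φ = +22.81417°, λ = +149.21972°
Bx = cos φ₂ cos Δλ = 0.920335,  By = cos φ₂ sin Δλ = -0.051361
φₘ = atan2(sin φ₁ + sin φ₂, √((cos φ₁ + Bx)² + By²)) = 21.73474°
λₘ = λ₁ + atan2(By, cos φ₁ + Bx) = 150.82889°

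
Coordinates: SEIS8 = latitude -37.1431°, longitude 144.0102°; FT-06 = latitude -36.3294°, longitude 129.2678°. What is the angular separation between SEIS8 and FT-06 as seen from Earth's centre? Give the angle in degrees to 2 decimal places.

11.83°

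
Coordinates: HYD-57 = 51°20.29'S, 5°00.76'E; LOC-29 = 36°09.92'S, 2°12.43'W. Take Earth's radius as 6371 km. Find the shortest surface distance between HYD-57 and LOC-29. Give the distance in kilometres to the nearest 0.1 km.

1781.9 km

HYD-57: φ = -51.33817°, λ = +5.01267°
LOC-29: φ = -36.16533°, λ = -2.20717°
Δφ = 15.1728°,  Δλ = -7.2198°
a = sin²(Δφ/2) + cos φ₁ cos φ₂ sin²(Δλ/2) = 0.019429
c = 2·arcsin(√a) = 0.279687 rad = 16.0249°
d = R·c = 6371 × 0.279687 = 1781.9 km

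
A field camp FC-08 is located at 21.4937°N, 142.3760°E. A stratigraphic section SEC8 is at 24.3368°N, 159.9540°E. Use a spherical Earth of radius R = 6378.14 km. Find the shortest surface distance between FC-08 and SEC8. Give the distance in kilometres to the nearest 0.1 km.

1828.6 km

Δφ = 2.8431°,  Δλ = 17.5780°
a = sin²(Δφ/2) + cos φ₁ cos φ₂ sin²(Δλ/2) = 0.020408
c = 2·arcsin(√a) = 0.286695 rad = 16.4264°
d = R·c = 6378.14 × 0.286695 = 1828.6 km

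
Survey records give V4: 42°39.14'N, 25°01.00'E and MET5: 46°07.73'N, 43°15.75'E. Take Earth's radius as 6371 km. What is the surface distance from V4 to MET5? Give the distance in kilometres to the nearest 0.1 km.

1496.7 km

V4: φ = +42.65233°, λ = +25.01667°
MET5: φ = +46.12883°, λ = +43.26250°
Δφ = 3.4765°,  Δλ = 18.2458°
a = sin²(Δφ/2) + cos φ₁ cos φ₂ sin²(Δλ/2) = 0.013734
c = 2·arcsin(√a) = 0.234923 rad = 13.4601°
d = R·c = 6371 × 0.234923 = 1496.7 km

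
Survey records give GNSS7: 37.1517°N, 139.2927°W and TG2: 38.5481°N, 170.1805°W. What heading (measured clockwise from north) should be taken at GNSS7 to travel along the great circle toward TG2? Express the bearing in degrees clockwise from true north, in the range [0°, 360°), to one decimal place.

282.8°

Δλ = -30.8878°
y = sin Δλ · cos φ₂ = -0.401490
x = cos φ₁ sin φ₂ − sin φ₁ cos φ₂ cos Δλ = 0.091357
θ = atan2(y, x) = -77.1809° → 282.8191° (mod 360°)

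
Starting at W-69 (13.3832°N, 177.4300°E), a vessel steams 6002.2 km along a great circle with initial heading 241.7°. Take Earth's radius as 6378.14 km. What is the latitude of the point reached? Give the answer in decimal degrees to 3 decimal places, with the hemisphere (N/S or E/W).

δ = d/R = 6002.2/6378.14 = 0.941058 rad
φ₂ = arcsin(sin φ₁ cos δ + cos φ₁ sin δ cos θ)
   = arcsin(0.23146·0.58893 + 0.97284·0.80818·-0.47409) = -13.67584°
λ₂ = λ₁ + atan2(sin θ sin δ cos φ₁, cos δ − sin φ₁ sin φ₂) = 130.34636°

13.676°S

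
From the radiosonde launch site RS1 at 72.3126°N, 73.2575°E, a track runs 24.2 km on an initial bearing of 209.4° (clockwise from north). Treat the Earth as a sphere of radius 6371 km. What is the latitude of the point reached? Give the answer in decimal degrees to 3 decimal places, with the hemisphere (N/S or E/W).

72.123°N

δ = d/R = 24.2/6371 = 0.003798 rad
φ₂ = arcsin(sin φ₁ cos δ + cos φ₁ sin δ cos θ)
   = arcsin(0.95273·0.99999 + 0.30382·0.00380·-0.87121) = 72.12268°
λ₂ = λ₁ + atan2(sin θ sin δ cos φ₁, cos δ − sin φ₁ sin φ₂) = 72.90947°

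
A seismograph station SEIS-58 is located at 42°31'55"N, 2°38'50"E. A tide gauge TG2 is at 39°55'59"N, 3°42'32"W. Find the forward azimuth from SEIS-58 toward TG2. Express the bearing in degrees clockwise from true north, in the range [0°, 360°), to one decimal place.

SEIS-58: φ = +42.53194°, λ = +2.64722°
TG2: φ = +39.93306°, λ = -3.70889°
Δλ = -6.3561°
y = sin Δλ · cos φ₂ = -0.084890
x = cos φ₁ sin φ₂ − sin φ₁ cos φ₂ cos Δλ = -0.042157
θ = atan2(y, x) = -116.4095° → 243.5905° (mod 360°)

243.6°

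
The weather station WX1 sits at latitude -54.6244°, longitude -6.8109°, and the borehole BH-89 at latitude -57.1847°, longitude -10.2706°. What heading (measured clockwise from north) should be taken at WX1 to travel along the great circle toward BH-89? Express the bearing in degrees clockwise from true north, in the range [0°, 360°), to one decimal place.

215.7°

Δλ = -3.4597°
y = sin Δλ · cos φ₂ = -0.032704
x = cos φ₁ sin φ₂ − sin φ₁ cos φ₂ cos Δλ = -0.045476
θ = atan2(y, x) = -144.2786° → 215.7214° (mod 360°)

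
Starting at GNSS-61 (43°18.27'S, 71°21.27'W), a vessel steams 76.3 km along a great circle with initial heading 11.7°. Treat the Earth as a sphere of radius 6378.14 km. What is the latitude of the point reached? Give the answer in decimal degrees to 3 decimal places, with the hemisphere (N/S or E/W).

GNSS-61: φ = -43.30450°, λ = -71.35450°
δ = d/R = 76.3/6378.14 = 0.011963 rad
φ₂ = arcsin(sin φ₁ cos δ + cos φ₁ sin δ cos θ)
   = arcsin(-0.68588·0.99993 + 0.72772·0.01196·0.97922) = -42.63317°
λ₂ = λ₁ + atan2(sin θ sin δ cos φ₁, cos δ − sin φ₁ sin φ₂) = -71.16558°

42.633°S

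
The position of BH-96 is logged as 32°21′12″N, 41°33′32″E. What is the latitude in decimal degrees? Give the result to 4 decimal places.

32.3533°N

32° + 21′/60 + 12″/3600 = 32 + 0.35000 + 0.00333 = 32.3533°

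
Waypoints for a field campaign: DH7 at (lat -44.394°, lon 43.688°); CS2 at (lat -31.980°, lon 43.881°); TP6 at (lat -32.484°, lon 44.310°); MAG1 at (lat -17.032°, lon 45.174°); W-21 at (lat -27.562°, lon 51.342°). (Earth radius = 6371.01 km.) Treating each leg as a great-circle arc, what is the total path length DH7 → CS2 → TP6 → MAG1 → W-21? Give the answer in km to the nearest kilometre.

DH7→CS2: c = 0.216681 rad, d = 1380.48 km
CS2→TP6: c = 0.010839 rad, d = 69.06 km
TP6→MAG1: c = 0.270032 rad, d = 1720.38 km
MAG1→W-21: c = 0.208934 rad, d = 1331.12 km
Total = 1380.48 + 69.06 + 1720.38 + 1331.12 = 4501.04 km

4501 km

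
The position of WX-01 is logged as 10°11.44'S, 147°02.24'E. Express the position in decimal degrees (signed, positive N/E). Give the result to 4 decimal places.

lat: 10.1907° S → -10.1907°
lon: 147.0373° E → +147.0373°

-10.1907°, +147.0373°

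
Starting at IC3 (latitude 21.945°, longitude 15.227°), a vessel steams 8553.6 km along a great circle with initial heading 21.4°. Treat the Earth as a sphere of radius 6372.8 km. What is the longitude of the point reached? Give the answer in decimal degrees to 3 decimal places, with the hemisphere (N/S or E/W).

125.136°E

δ = d/R = 8553.6/6372.8 = 1.342204 rad
φ₂ = arcsin(sin φ₁ cos δ + cos φ₁ sin δ cos θ)
   = arcsin(0.37372·0.22661 + 0.92754·0.97399·0.93106) = 67.79167°
λ₂ = λ₁ + atan2(sin θ sin δ cos φ₁, cos δ − sin φ₁ sin φ₂) = 125.13622°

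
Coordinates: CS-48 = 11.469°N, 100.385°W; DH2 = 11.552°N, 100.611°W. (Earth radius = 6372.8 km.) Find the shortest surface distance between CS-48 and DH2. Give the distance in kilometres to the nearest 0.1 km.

26.3 km

Δφ = 0.0830°,  Δλ = -0.2260°
a = sin²(Δφ/2) + cos φ₁ cos φ₂ sin²(Δλ/2) = 0.000004
c = 2·arcsin(√a) = 0.004128 rad = 0.2365°
d = R·c = 6372.8 × 0.004128 = 26.3 km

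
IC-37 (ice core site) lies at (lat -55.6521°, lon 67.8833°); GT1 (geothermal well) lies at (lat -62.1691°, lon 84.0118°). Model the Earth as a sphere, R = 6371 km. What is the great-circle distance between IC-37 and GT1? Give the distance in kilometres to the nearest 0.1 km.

Δφ = -6.5170°,  Δλ = 16.1285°
a = sin²(Δφ/2) + cos φ₁ cos φ₂ sin²(Δλ/2) = 0.008415
c = 2·arcsin(√a) = 0.183722 rad = 10.5265°
d = R·c = 6371 × 0.183722 = 1170.5 km

1170.5 km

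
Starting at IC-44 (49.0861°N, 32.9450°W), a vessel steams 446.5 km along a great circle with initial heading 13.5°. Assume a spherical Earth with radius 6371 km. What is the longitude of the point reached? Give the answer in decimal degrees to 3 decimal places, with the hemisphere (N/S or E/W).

δ = d/R = 446.5/6371 = 0.070083 rad
φ₂ = arcsin(sin φ₁ cos δ + cos φ₁ sin δ cos θ)
   = arcsin(0.75569·0.99755 + 0.65492·0.07003·0.97237) = 52.98082°
λ₂ = λ₁ + atan2(sin θ sin δ cos φ₁, cos δ − sin φ₁ sin φ₂) = -31.38916°

31.389°W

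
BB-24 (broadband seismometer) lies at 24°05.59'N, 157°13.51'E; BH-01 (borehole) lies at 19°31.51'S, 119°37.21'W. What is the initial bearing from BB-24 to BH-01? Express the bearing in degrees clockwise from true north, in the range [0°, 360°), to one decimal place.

BB-24: φ = +24.09317°, λ = +157.22517°
BH-01: φ = -19.52517°, λ = -119.62017°
Δλ = 83.1547°
y = sin Δλ · cos φ₂ = 0.935776
x = cos φ₁ sin φ₂ − sin φ₁ cos φ₂ cos Δλ = -0.350962
θ = atan2(y, x) = 110.5585° → 110.5585° (mod 360°)

110.6°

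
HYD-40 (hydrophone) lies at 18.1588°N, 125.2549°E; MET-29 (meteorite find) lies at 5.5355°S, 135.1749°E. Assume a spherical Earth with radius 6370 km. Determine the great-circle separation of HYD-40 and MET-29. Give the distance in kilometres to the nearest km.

Δφ = -23.6943°,  Δλ = 9.9200°
a = sin²(Δφ/2) + cos φ₁ cos φ₂ sin²(Δλ/2) = 0.049219
c = 2·arcsin(√a) = 0.447428 rad = 25.6358°
d = R·c = 6370 × 0.447428 = 2850.1 km

2850 km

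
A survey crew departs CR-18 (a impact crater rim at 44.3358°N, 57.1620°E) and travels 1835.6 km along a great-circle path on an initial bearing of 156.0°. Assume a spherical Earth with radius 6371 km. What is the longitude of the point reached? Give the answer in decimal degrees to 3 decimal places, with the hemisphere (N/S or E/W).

δ = d/R = 1835.6/6371 = 0.288118 rad
φ₂ = arcsin(sin φ₁ cos δ + cos φ₁ sin δ cos θ)
   = arcsin(0.69886·0.95878 + 0.71526·0.28415·-0.91355) = 28.97235°
λ₂ = λ₁ + atan2(sin θ sin δ cos φ₁, cos δ − sin φ₁ sin φ₂) = 64.75332°

64.753°E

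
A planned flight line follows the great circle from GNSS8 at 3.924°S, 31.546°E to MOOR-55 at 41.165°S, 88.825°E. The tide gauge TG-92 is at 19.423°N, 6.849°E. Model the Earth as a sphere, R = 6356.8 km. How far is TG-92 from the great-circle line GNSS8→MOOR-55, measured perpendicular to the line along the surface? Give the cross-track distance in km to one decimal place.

3.8 km

δ₁₃ = central angle GNSS8→TG-92 = 0.587986 rad  (haversine)
θ₁₃ = bearing GNSS8→TG-92 = 314.734°,  θ₁₂ = bearing GNSS8→MOOR-55 = 134.795°
dₓₜ = R·arcsin(sin δ₁₃ · sin(θ₁₃ − θ₁₂)) = 6356.8·arcsin(0.55469·sin(179.939°)) = 3.772 km
|dₓₜ| = 3.772 km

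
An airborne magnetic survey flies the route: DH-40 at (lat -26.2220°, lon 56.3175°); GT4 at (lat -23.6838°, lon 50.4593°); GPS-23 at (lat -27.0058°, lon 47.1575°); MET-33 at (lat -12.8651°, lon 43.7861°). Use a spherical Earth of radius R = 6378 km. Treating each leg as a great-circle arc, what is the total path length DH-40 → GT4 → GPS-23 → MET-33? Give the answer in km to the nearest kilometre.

2765 km

DH-40→GT4: c = 0.102724 rad, d = 655.18 km
GT4→GPS-23: c = 0.077927 rad, d = 497.02 km
GPS-23→MET-33: c = 0.252882 rad, d = 1612.88 km
Total = 655.18 + 497.02 + 1612.88 = 2765.07 km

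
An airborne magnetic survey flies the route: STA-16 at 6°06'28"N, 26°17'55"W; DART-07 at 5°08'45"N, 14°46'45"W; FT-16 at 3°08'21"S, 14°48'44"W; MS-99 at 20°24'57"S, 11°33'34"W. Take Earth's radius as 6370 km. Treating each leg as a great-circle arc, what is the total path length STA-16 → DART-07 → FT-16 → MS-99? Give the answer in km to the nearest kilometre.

4153 km

STA-16: φ = +6.10778°, λ = -26.29861°
DART-07: φ = +5.14583°, λ = -14.77917°
FT-16: φ = -3.13917°, λ = -14.81222°
MS-99: φ = -20.41583°, λ = -11.55944°
STA-16→DART-07: c = 0.200781 rad, d = 1278.97 km
DART-07→FT-16: c = 0.144602 rad, d = 921.11 km
FT-16→MS-99: c = 0.306570 rad, d = 1952.85 km
Total = 1278.97 + 921.11 + 1952.85 = 4152.94 km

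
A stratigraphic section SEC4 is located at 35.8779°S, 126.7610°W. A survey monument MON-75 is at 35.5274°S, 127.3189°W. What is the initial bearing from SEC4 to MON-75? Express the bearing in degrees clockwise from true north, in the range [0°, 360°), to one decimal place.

Δλ = -0.5579°
y = sin Δλ · cos φ₂ = -0.007924
x = cos φ₁ sin φ₂ − sin φ₁ cos φ₂ cos Δλ = 0.006095
θ = atan2(y, x) = -52.4357° → 307.5643° (mod 360°)

307.6°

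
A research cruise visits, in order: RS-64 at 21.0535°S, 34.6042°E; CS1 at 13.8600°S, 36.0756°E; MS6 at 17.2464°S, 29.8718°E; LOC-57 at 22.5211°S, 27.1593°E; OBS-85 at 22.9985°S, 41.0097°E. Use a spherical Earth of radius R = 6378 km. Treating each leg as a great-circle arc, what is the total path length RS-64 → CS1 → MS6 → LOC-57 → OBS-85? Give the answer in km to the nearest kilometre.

3655 km

RS-64→CS1: c = 0.127914 rad, d = 815.84 km
CS1→MS6: c = 0.119873 rad, d = 764.55 km
MS6→LOC-57: c = 0.102251 rad, d = 652.16 km
LOC-57→OBS-85: c = 0.222985 rad, d = 1422.20 km
Total = 815.84 + 764.55 + 652.16 + 1422.20 = 3654.74 km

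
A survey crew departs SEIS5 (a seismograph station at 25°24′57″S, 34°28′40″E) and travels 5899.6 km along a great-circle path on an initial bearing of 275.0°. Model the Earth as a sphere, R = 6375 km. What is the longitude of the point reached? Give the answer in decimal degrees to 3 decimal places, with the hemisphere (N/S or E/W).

19.761°W

SEIS5: φ = -25.41583°, λ = +34.47778°
δ = d/R = 5899.6/6375 = 0.925427 rad
φ₂ = arcsin(sin φ₁ cos δ + cos φ₁ sin δ cos θ)
   = arcsin(-0.42918·0.60149 + 0.90322·0.79888·0.08716) = -11.26012°
λ₂ = λ₁ + atan2(sin θ sin δ cos φ₁, cos δ − sin φ₁ sin φ₂) = -19.76084°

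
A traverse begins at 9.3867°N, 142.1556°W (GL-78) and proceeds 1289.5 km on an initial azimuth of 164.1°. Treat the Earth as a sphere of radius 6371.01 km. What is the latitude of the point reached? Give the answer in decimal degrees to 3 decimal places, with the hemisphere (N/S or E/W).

1.775°S

δ = d/R = 1289.5/6371.01 = 0.202401 rad
φ₂ = arcsin(sin φ₁ cos δ + cos φ₁ sin δ cos θ)
   = arcsin(0.16310·0.97959 + 0.98661·0.20102·-0.96174) = -1.77502°
λ₂ = λ₁ + atan2(sin θ sin δ cos φ₁, cos δ − sin φ₁ sin φ₂) = -138.99710°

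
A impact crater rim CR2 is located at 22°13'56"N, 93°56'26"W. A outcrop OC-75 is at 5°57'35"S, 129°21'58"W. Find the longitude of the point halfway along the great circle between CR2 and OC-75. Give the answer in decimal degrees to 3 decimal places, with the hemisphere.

112.310°W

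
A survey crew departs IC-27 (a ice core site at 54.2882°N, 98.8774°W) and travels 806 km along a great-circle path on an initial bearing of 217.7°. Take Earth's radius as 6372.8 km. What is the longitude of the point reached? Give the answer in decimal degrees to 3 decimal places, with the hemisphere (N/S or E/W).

105.543°W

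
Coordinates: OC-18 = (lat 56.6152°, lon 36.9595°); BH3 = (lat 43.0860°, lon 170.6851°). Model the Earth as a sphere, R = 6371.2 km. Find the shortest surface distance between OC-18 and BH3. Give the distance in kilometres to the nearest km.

8116 km

Δφ = -13.5292°,  Δλ = 133.7256°
a = sin²(Δφ/2) + cos φ₁ cos φ₂ sin²(Δλ/2) = 0.353697
c = 2·arcsin(√a) = 1.273846 rad = 72.9860°
d = R·c = 6371.2 × 1.273846 = 8115.9 km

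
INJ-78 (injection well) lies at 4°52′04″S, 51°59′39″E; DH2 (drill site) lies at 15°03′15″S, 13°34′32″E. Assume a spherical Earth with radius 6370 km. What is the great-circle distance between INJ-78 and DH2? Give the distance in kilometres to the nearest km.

INJ-78: φ = -4.86778°, λ = +51.99417°
DH2: φ = -15.05417°, λ = +13.57556°
Δφ = -10.1864°,  Δλ = -38.4186°
a = sin²(Δφ/2) + cos φ₁ cos φ₂ sin²(Δλ/2) = 0.112043
c = 2·arcsin(√a) = 0.682634 rad = 39.1120°
d = R·c = 6370 × 0.682634 = 4348.4 km

4348 km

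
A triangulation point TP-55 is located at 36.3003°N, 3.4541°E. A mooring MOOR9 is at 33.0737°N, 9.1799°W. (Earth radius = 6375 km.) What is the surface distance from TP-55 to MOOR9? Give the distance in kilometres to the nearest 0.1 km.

1209.3 km

Δφ = -3.2266°,  Δλ = -12.6340°
a = sin²(Δφ/2) + cos φ₁ cos φ₂ sin²(Δλ/2) = 0.008969
c = 2·arcsin(√a) = 0.189690 rad = 10.8684°
d = R·c = 6375 × 0.189690 = 1209.3 km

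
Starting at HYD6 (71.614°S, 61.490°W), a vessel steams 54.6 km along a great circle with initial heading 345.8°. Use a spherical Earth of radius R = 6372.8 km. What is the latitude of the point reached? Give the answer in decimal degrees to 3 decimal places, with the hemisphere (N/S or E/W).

δ = d/R = 54.6/6372.8 = 0.008568 rad
φ₂ = arcsin(sin φ₁ cos δ + cos φ₁ sin δ cos θ)
   = arcsin(-0.94895·0.99996 + 0.31542·0.00857·0.96945) = -71.13774°
λ₂ = λ₁ + atan2(sin θ sin δ cos φ₁, cos δ − sin φ₁ sin φ₂) = -61.86247°

71.138°S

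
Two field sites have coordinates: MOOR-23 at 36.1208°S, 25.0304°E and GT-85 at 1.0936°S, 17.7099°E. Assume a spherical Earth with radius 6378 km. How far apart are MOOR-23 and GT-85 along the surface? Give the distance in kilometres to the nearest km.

3972 km

Δφ = 35.0272°,  Δλ = -7.3205°
a = sin²(Δφ/2) + cos φ₁ cos φ₂ sin²(Δλ/2) = 0.093852
c = 2·arcsin(√a) = 0.622717 rad = 35.6791°
d = R·c = 6378 × 0.622717 = 3971.7 km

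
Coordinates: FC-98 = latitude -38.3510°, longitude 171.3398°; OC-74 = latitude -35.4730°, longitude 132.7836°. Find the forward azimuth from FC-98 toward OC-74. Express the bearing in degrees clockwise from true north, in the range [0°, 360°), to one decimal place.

263.3°

Δλ = -38.5562°
y = sin Δλ · cos φ₂ = -0.507594
x = cos φ₁ sin φ₂ − sin φ₁ cos φ₂ cos Δλ = -0.059950
θ = atan2(y, x) = -96.7357° → 263.2643° (mod 360°)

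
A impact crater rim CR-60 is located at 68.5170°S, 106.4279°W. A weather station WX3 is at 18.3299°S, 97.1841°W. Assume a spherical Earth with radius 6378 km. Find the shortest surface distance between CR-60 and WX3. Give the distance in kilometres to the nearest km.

Δφ = 50.1871°,  Δλ = 9.2438°
a = sin²(Δφ/2) + cos φ₁ cos φ₂ sin²(Δλ/2) = 0.182116
c = 2·arcsin(√a) = 0.881793 rad = 50.5230°
d = R·c = 6378 × 0.881793 = 5624.1 km

5624 km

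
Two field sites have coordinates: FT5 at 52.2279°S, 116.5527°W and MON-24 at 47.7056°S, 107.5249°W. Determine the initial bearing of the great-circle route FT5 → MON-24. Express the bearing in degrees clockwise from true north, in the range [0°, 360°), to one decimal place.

Δλ = 9.0278°
y = sin Δλ · cos φ₂ = 0.105594
x = cos φ₁ sin φ₂ − sin φ₁ cos φ₂ cos Δλ = 0.072258
θ = atan2(y, x) = 55.6161° → 55.6161° (mod 360°)

55.6°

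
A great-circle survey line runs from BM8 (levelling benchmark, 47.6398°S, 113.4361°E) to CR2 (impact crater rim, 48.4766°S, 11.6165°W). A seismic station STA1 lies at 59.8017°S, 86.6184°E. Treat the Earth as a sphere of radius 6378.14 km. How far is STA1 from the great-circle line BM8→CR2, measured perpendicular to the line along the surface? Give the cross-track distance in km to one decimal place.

δ₁₃ = central angle BM8→STA1 = 0.344913 rad  (haversine)
θ₁₃ = bearing BM8→STA1 = 222.156°,  θ₁₂ = bearing BM8→CR2 = 214.630°
dₓₜ = R·arcsin(sin δ₁₃ · sin(θ₁₃ − θ₁₂)) = 6378.14·arcsin(0.33811·sin(7.526°)) = 282.562 km
|dₓₜ| = 282.562 km

282.6 km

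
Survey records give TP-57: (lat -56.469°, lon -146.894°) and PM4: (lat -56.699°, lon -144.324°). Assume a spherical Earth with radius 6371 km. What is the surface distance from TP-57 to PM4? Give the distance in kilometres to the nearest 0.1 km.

Δφ = -0.2300°,  Δλ = 2.5700°
a = sin²(Δφ/2) + cos φ₁ cos φ₂ sin²(Δλ/2) = 0.000157
c = 2·arcsin(√a) = 0.025025 rad = 1.4338°
d = R·c = 6371 × 0.025025 = 159.4 km

159.4 km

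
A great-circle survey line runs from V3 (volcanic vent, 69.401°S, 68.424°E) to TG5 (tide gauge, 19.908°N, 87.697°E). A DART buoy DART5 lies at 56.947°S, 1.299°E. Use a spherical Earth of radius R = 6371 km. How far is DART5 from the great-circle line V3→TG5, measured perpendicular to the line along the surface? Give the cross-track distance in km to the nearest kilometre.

δ₁₃ = central angle V3→DART5 = 0.537149 rad  (haversine)
θ₁₃ = bearing V3→DART5 = 259.138°,  θ₁₂ = bearing V3→TG5 = 18.080°
dₓₜ = R·arcsin(sin δ₁₃ · sin(θ₁₃ − θ₁₂)) = 6371·arcsin(0.51169·sin(241.057°)) = -2957.936 km
|dₓₜ| = 2957.936 km

2958 km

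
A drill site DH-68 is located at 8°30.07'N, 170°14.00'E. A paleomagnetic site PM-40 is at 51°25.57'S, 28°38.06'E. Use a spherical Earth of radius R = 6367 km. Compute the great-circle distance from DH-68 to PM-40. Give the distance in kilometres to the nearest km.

14089 km

DH-68: φ = +8.50117°, λ = +170.23333°
PM-40: φ = -51.42617°, λ = +28.63433°
Δφ = -59.9273°,  Δλ = -141.5990°
a = sin²(Δφ/2) + cos φ₁ cos φ₂ sin²(Δλ/2) = 0.799424
c = 2·arcsin(√a) = 2.212859 rad = 126.7875°
d = R·c = 6367 × 2.212859 = 14089.3 km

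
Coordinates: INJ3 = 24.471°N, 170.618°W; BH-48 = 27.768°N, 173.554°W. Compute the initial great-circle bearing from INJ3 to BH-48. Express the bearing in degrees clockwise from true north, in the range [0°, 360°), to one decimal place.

Δλ = -2.9360°
y = sin Δλ · cos φ₂ = -0.045322
x = cos φ₁ sin φ₂ − sin φ₁ cos φ₂ cos Δλ = 0.057993
θ = atan2(y, x) = -38.0080° → 321.9920° (mod 360°)

322.0°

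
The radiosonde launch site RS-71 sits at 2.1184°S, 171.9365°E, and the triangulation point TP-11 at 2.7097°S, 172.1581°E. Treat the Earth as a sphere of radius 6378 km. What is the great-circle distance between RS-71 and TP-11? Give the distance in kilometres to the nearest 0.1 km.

Δφ = -0.5913°,  Δλ = 0.2216°
a = sin²(Δφ/2) + cos φ₁ cos φ₂ sin²(Δλ/2) = 0.000030
c = 2·arcsin(√a) = 0.011020 rad = 0.6314°
d = R·c = 6378 × 0.011020 = 70.3 km

70.3 km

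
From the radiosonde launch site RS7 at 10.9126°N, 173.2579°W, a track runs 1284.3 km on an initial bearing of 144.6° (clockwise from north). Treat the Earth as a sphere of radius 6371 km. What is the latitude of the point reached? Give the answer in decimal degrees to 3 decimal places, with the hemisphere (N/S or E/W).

1.445°N

δ = d/R = 1284.3/6371 = 0.201585 rad
φ₂ = arcsin(sin φ₁ cos δ + cos φ₁ sin δ cos θ)
   = arcsin(0.18931·0.97975 + 0.98192·0.20022·-0.81513) = 1.44527°
λ₂ = λ₁ + atan2(sin θ sin δ cos φ₁, cos δ − sin φ₁ sin φ₂) = -166.59531°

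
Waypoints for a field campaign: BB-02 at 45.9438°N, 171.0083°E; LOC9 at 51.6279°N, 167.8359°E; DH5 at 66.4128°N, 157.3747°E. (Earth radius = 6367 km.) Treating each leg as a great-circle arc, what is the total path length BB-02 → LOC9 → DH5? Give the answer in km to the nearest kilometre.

BB-02→LOC9: c = 0.105675 rad, d = 672.83 km
LOC9→DH5: c = 0.273757 rad, d = 1743.01 km
Total = 672.83 + 1743.01 = 2415.85 km

2416 km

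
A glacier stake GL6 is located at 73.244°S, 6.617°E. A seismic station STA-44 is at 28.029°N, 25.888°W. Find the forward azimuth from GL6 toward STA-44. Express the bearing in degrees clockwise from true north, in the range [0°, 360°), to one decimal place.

Δλ = -32.5050°
y = sin Δλ · cos φ₂ = -0.474345
x = cos φ₁ sin φ₂ − sin φ₁ cos φ₂ cos Δλ = 0.848297
θ = atan2(y, x) = -29.2127° → 330.7873° (mod 360°)

330.8°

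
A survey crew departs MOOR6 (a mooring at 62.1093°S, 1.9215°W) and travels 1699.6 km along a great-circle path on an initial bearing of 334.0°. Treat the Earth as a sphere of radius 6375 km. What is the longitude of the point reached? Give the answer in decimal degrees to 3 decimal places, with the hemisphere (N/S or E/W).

11.839°W

δ = d/R = 1699.6/6375 = 0.266604 rad
φ₂ = arcsin(sin φ₁ cos δ + cos φ₁ sin δ cos θ)
   = arcsin(-0.88384·0.96467 + 0.46779·0.26346·0.89879) = -47.88905°
λ₂ = λ₁ + atan2(sin θ sin δ cos φ₁, cos δ − sin φ₁ sin φ₂) = -11.83899°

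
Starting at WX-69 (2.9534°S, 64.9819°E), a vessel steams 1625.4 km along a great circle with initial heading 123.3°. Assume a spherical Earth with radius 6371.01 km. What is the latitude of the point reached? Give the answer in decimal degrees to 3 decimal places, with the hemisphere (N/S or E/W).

10.849°S

δ = d/R = 1625.4/6371.01 = 0.255124 rad
φ₂ = arcsin(sin φ₁ cos δ + cos φ₁ sin δ cos θ)
   = arcsin(-0.05152·0.96763 + 0.99867·0.25237·-0.54902) = -10.84931°
λ₂ = λ₁ + atan2(sin θ sin δ cos φ₁, cos δ − sin φ₁ sin φ₂) = 77.38382°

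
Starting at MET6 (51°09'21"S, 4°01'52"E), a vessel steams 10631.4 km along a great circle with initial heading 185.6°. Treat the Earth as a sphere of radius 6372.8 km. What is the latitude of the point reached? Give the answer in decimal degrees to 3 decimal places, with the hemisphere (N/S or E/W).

33.057°S

MET6: φ = -51.15583°, λ = +4.03111°
δ = d/R = 10631.4/6372.8 = 1.668246 rad
φ₂ = arcsin(sin φ₁ cos δ + cos φ₁ sin δ cos θ)
   = arcsin(-0.77885·-0.09730 + 0.62720·0.99526·-0.99523) = -33.05680°
λ₂ = λ₁ + atan2(sin θ sin δ cos φ₁, cos δ − sin φ₁ sin φ₂) = -169.31468°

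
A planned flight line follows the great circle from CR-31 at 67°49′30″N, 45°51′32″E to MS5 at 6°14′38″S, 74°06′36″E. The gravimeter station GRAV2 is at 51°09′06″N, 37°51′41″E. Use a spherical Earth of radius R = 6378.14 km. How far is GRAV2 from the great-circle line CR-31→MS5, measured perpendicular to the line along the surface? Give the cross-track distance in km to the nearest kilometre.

CR-31: φ = +67.82500°, λ = +45.85889°
MS5: φ = -6.24389°, λ = +74.11000°
GRAV2: φ = +51.15167°, λ = +37.86139°
δ₁₃ = central angle CR-31→GRAV2 = 0.298925 rad  (haversine)
θ₁₃ = bearing CR-31→GRAV2 = 197.238°,  θ₁₂ = bearing CR-31→MS5 = 151.088°
dₓₜ = R·arcsin(sin δ₁₃ · sin(θ₁₃ − θ₁₂)) = 6378.14·arcsin(0.29449·sin(46.150°)) = 1364.958 km
|dₓₜ| = 1364.958 km

1365 km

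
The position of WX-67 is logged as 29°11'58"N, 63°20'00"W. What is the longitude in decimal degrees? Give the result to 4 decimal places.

63° + 20′/60 + 0″/3600 = 63 + 0.33333 + 0.00000 = 63.3333°

63.3333°W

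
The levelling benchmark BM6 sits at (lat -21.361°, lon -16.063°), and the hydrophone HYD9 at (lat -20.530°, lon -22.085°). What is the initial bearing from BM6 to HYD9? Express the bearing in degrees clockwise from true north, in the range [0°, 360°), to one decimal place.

Δλ = -6.0220°
y = sin Δλ · cos φ₂ = -0.098247
x = cos φ₁ sin φ₂ − sin φ₁ cos φ₂ cos Δλ = 0.012621
θ = atan2(y, x) = -82.6799° → 277.3201° (mod 360°)

277.3°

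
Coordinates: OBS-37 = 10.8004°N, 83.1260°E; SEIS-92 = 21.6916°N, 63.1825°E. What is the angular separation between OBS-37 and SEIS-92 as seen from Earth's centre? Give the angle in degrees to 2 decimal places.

Δφ = 10.8912°,  Δλ = -19.9435°
a = sin²(Δφ/2) + cos φ₁ cos φ₂ sin²(Δλ/2) = 0.036375
c = 2·arcsin(√a) = 0.383793 rad = 21.9897°

21.99°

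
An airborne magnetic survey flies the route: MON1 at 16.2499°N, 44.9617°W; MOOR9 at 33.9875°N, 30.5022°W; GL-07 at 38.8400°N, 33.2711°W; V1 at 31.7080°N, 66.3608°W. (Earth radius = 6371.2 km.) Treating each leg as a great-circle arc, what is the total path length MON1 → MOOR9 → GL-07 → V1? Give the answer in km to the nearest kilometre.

MON1→MOOR9: c = 0.383804 rad, d = 2445.29 km
MOOR9→GL-07: c = 0.093181 rad, d = 593.68 km
GL-07→V1: c = 0.484745 rad, d = 3088.41 km
Total = 2445.29 + 593.68 + 3088.41 = 6127.38 km

6127 km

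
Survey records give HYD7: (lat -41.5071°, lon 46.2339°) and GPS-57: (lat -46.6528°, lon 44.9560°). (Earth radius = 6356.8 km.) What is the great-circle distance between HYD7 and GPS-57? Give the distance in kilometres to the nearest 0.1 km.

579.9 km

Δφ = -5.1457°,  Δλ = -1.2779°
a = sin²(Δφ/2) + cos φ₁ cos φ₂ sin²(Δλ/2) = 0.002079
c = 2·arcsin(√a) = 0.091224 rad = 5.2267°
d = R·c = 6356.8 × 0.091224 = 579.9 km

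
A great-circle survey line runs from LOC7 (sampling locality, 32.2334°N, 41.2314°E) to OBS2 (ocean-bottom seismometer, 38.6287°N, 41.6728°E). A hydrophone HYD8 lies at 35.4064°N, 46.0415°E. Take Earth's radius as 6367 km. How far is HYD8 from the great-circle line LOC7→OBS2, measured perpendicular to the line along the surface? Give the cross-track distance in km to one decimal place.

415.3 km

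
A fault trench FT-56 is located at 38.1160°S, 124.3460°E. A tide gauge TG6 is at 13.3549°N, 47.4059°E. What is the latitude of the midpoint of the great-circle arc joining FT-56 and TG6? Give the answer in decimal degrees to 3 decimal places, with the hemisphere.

Bx = cos φ₂ cos Δλ = 0.219859,  By = cos φ₂ sin Δλ = -0.947792
φₘ = atan2(sin φ₁ + sin φ₂, √((cos φ₁ + Bx)² + By²)) = -15.60935°
λₘ = λ₁ + atan2(By, cos φ₁ + Bx) = 81.07014°

15.609°S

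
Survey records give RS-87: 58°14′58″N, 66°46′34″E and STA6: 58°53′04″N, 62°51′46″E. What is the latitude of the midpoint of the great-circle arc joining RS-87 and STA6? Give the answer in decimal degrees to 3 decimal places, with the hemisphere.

RS-87: φ = +58.24944°, λ = +66.77611°
STA6: φ = +58.88444°, λ = +62.86278°
Bx = cos φ₂ cos Δλ = 0.515561,  By = cos φ₂ sin Δλ = -0.035268
φₘ = atan2(sin φ₁ + sin φ₂, √((cos φ₁ + Bx)² + By²)) = 58.58181°
λₘ = λ₁ + atan2(By, cos φ₁ + Bx) = 64.83719°

58.582°N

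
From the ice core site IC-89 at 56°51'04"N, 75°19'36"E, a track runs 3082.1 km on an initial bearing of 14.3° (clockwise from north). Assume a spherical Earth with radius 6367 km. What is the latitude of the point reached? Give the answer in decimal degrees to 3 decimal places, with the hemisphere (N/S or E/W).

80.988°N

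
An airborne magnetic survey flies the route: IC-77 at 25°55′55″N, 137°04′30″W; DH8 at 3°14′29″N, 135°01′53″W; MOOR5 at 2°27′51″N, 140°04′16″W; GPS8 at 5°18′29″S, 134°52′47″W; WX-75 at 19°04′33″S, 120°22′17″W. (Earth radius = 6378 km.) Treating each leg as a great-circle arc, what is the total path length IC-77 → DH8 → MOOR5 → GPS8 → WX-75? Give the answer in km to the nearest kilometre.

IC-77: φ = +25.93194°, λ = -137.07500°
DH8: φ = +3.24139°, λ = -135.03139°
MOOR5: φ = +2.46417°, λ = -140.07111°
GPS8: φ = -5.30806°, λ = -134.87972°
WX-75: φ = -19.07583°, λ = -120.37139°
IC-77→DH8: c = 0.397503 rad, d = 2535.27 km
DH8→MOOR5: c = 0.088891 rad, d = 566.95 km
MOOR5→GPS8: c = 0.163074 rad, d = 1040.09 km
GPS8→WX-75: c = 0.344454 rad, d = 2196.93 km
Total = 2535.27 + 566.95 + 1040.09 + 2196.93 = 6339.23 km

6339 km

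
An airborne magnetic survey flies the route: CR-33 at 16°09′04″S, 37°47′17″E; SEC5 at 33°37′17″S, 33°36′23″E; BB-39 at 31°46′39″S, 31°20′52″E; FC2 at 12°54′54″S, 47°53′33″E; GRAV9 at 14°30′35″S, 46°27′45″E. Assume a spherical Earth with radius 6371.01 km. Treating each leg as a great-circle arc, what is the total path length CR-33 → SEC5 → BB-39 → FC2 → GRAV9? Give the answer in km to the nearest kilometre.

CR-33: φ = -16.15111°, λ = +37.78806°
SEC5: φ = -33.62139°, λ = +33.60639°
BB-39: φ = -31.77750°, λ = +31.34778°
FC2: φ = -12.91500°, λ = +47.89250°
GRAV9: φ = -14.50972°, λ = +46.46250°
CR-33→SEC5: c = 0.311928 rad, d = 1987.30 km
SEC5→BB-39: c = 0.046215 rad, d = 294.44 km
BB-39→FC2: c = 0.422683 rad, d = 2692.92 km
FC2→GRAV9: c = 0.036913 rad, d = 235.17 km
Total = 1987.30 + 294.44 + 2692.92 + 235.17 = 5209.83 km

5210 km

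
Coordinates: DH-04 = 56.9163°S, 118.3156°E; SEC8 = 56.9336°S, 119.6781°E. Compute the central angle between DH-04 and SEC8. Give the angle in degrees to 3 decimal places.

Δφ = -0.0173°,  Δλ = 1.3625°
a = sin²(Δφ/2) + cos φ₁ cos φ₂ sin²(Δλ/2) = 0.000042
c = 2·arcsin(√a) = 0.012981 rad = 0.7438°

0.744°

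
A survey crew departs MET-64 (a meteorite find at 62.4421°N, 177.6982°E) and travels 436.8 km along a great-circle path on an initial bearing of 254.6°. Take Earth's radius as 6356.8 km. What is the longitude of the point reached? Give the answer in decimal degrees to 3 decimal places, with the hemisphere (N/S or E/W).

δ = d/R = 436.8/6356.8 = 0.068714 rad
φ₂ = arcsin(sin φ₁ cos δ + cos φ₁ sin δ cos θ)
   = arcsin(0.88654·0.99764 + 0.46264·0.06866·-0.26556) = 61.16547°
λ₂ = λ₁ + atan2(sin θ sin δ cos φ₁, cos δ − sin φ₁ sin φ₂) = 169.80928°

169.809°E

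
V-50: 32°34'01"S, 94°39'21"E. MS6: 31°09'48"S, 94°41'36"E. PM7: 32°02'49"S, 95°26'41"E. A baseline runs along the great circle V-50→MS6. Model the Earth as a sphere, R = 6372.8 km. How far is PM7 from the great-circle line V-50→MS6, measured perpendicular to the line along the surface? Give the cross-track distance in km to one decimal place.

V-50: φ = -32.56694°, λ = +94.65583°
MS6: φ = -31.16333°, λ = +94.69333°
PM7: φ = -32.04694°, λ = +95.44472°
δ₁₃ = central angle V-50→PM7 = 0.014758 rad  (haversine)
θ₁₃ = bearing V-50→PM7 = 52.261°,  θ₁₂ = bearing V-50→MS6 = 1.310°
dₓₜ = R·arcsin(sin δ₁₃ · sin(θ₁₃ − θ₁₂)) = 6372.8·arcsin(0.01476·sin(50.952°)) = 73.038 km
|dₓₜ| = 73.038 km

73.0 km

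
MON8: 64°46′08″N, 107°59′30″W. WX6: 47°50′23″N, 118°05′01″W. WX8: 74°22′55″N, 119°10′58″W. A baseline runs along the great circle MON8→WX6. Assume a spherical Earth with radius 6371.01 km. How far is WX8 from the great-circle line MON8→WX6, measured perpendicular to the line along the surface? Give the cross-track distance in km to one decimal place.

MON8: φ = +64.76889°, λ = -107.99167°
WX6: φ = +47.83972°, λ = -118.08361°
WX8: φ = +74.38194°, λ = -119.18278°
δ₁₃ = central angle MON8→WX8 = 0.180379 rad  (haversine)
θ₁₃ = bearing MON8→WX8 = 343.067°,  θ₁₂ = bearing MON8→WX6 = 202.654°
dₓₜ = R·arcsin(sin δ₁₃ · sin(θ₁₃ − θ₁₂)) = 6371.01·arcsin(0.17940·sin(140.413°)) = 729.962 km
|dₓₜ| = 729.962 km

730.0 km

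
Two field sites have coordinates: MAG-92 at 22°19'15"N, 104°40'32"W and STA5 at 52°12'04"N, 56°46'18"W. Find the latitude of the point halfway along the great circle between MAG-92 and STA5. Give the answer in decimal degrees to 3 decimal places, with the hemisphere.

39.660°N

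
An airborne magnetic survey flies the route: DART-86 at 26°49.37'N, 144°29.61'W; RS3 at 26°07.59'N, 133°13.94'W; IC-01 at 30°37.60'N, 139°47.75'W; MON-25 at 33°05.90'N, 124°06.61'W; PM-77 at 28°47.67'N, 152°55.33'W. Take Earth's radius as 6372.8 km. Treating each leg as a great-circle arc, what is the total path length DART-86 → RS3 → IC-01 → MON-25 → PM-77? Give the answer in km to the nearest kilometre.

DART-86: φ = +26.82283°, λ = -144.49350°
RS3: φ = +26.12650°, λ = -133.23233°
IC-01: φ = +30.62667°, λ = -139.79583°
MON-25: φ = +33.09833°, λ = -124.11017°
PM-77: φ = +28.79450°, λ = -152.92217°
DART-86→RS3: c = 0.176294 rad, d = 1123.49 km
RS3→IC-01: c = 0.127731 rad, d = 814.01 km
IC-01→MON-25: c = 0.236244 rad, d = 1505.54 km
MON-25→PM-77: c = 0.436359 rad, d = 2780.83 km
Total = 1123.49 + 814.01 + 1505.54 + 2780.83 = 6223.86 km

6224 km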